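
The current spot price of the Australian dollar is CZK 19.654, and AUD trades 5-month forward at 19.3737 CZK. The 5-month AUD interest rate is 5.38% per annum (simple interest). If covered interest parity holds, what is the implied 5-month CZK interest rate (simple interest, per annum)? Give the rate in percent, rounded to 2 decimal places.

1.88%

T = 5/12 years.
CIP gives F = S · g_CZK/g_AUD, so g_CZK/g_AUD = 19.3737/19.654 = 0.9857383.
The AUD side grows by 1 + 0.0538×5/12 = 1.0224167.
Hence g_CZK = 1.0078353.
r = (1.0078353 − 1)/(5/12) = 0.018805 → 1.88%.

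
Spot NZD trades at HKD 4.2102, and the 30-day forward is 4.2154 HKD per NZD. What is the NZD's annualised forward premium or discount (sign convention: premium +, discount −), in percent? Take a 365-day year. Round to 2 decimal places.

T = 30/365 years.
Period premium: (4.2154 − 4.2102)/4.2102 = 0.0012351.
×(1/T) gives 1.50% p.a.

+1.50%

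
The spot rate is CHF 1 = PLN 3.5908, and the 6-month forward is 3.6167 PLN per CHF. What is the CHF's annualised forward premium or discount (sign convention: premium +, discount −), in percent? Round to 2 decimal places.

T = 6/12 years.
Period premium: (3.6167 − 3.5908)/3.5908 = 0.0072129.
Per annum: 0.0072129 / (6/12) = 0.014426 = 1.44%.

+1.44%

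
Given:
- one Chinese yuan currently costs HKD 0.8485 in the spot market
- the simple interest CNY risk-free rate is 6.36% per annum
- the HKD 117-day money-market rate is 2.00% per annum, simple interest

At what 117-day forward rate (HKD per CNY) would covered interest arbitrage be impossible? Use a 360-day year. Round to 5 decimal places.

0.83672

T = 117/360 years.
Growth of 1 HKD over T: 1 + 0.0200×117/360 = 1.006500.
Growth of 1 CNY over T: 1 + 0.0636×117/360 = 1.020670.
So F = 0.8485 × 1.006500 / 1.020670 = 0.8367202 (HKD/CNY).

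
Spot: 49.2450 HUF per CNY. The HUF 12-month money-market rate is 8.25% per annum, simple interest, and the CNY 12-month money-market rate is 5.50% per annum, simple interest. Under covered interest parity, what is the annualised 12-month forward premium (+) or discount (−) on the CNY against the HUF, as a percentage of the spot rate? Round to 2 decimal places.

+2.61%

T = 1 year.
No-arbitrage forward: 49.245 × 1.082500 / 1.055000 = 50.5286374 HUF/CNY.
(F − S)/S ÷ T = (50.5286374 − 49.245)/49.245/1 = 0.026066 → 2.61%.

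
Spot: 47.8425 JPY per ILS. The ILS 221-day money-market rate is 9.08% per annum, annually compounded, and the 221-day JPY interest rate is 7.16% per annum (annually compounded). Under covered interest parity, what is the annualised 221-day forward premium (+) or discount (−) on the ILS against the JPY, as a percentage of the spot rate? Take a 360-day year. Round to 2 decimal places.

T = 221/360 years.
No-arbitrage forward: 47.8425 × 1.0433662 / 1.0548029 = 47.3237677 JPY/ILS.
(F − S)/S ÷ T = (47.3237677 − 47.8425)/47.8425/(221/360) = -0.017662 → -1.77%.

-1.77%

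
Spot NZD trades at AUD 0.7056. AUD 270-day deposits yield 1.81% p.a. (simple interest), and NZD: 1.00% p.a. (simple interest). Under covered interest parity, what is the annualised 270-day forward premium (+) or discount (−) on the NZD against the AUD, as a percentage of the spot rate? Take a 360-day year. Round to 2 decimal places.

+0.80%

T = 270/360 years.
F = S · g_AUD/g_NZD = 0.7056 × 1.013575/1.007500 = 0.7098546.
Annualised premium = (F − S)/S × (1/T) = (0.7098546 − 0.7056)/0.7056 ÷ (270/360) = 0.80%.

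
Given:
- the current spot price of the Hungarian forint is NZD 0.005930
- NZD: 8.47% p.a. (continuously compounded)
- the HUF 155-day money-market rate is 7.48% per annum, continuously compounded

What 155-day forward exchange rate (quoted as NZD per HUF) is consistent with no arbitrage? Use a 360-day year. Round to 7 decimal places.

0.0059553

T = 155/360 years.
Growth of 1 NZD over T: e^(0.0847×155/360) = 1.0371412.
HUF growth factor: e^(0.0748×155/360) = 1.0327298.
CIP: F = S · (grow NZD)/(grow HUF) = 0.00593 × 1.0371412/1.0327298 = 0.005955331 NZD per HUF.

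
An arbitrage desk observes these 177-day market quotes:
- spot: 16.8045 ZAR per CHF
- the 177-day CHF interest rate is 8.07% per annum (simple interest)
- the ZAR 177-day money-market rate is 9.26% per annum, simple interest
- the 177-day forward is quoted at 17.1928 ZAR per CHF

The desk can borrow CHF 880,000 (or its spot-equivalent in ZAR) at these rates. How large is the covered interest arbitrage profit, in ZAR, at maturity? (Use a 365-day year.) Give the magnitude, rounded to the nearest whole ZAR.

ZAR 269,740

T = 177/365 years.
Keep in CHF, deliver into the forward: 880,000·1.0391339726·17.1928 = ZAR 15,721,747.86.
Swap to ZAR now, deposit: 880,000·16.8045·1.0449046575 = ZAR 15,452,008.28.
The quoted forward overvalues CHF, so borrow ZAR, buy CHF at spot, deposit the CHF at 8.07%, and sell the proceeds forward at 17.1928.
Arbitrage profit = |15,721,747.86 − 15,452,008.28| = ZAR 269,740.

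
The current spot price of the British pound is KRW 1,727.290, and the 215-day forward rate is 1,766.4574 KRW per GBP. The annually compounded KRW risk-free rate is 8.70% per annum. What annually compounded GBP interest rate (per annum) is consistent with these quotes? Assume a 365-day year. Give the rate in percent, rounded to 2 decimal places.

T = 215/365 years.
CIP gives F = S · g_KRW/g_GBP, so g_KRW/g_GBP = 1766.4574/1727.29 = 1.0226756.
The KRW side grows by (1 + 0.0870)^(215/365) = 1.0503661.
Hence g_GBP = 1.0270765.
Annualise: 1.0270765^(365/215) − 1 = 0.046400 = 4.64%.

4.64%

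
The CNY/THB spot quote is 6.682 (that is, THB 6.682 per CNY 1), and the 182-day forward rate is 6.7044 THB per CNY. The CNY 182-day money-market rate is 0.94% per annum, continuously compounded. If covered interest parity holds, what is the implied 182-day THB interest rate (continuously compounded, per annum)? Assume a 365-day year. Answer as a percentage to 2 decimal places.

1.61%

T = 182/365 years.
F/S = 6.7044/6.682 = 1.0033523 = (growth of THB) / (growth of CNY).
The CNY side grows by e^(0.0094×182/365) = 1.0046981.
So the THB growth factor = 1.0080661.
r = ln(1.0080661)/(182/365) = 0.016112 → 1.61%.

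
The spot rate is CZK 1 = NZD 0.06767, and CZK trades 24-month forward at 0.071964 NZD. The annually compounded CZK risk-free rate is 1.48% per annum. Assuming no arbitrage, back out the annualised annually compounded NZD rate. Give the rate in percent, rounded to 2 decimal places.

4.65%

T = 2 years.
CIP gives F = S · g_NZD/g_CZK, so g_NZD/g_CZK = 0.071964/0.06767 = 1.0634550.
CZK growth factor: (1 + 0.0148)^2 = 1.029819.
That pins the NZD growth at 1.0951662.
Annualise: 1.0951662^(1/2) − 1 = 0.046502 = 4.65%.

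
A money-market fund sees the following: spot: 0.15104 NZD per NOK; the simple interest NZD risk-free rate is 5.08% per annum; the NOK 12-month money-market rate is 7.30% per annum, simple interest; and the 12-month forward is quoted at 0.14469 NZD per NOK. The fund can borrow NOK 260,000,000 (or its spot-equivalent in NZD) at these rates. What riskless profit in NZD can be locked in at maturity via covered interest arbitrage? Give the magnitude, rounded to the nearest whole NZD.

NZD 899,720

T = 1 year.
Route A — deposit NOK, sell forward: 260,000,000 × 1.073000 × 0.14469 = NZD 40,365,616.20.
Route B — convert at spot, deposit NZD: 260,000,000 × 0.15104 × 1.050800 = NZD 41,265,336.32.
The quoted forward undervalues NOK, so borrow NOK, convert to NZD at spot, deposit the NZD at 5.08%, and buy NOK forward at 0.14469 to cover the loan.
Arbitrage profit = |40,365,616.20 − 41,265,336.32| = NZD 899,720.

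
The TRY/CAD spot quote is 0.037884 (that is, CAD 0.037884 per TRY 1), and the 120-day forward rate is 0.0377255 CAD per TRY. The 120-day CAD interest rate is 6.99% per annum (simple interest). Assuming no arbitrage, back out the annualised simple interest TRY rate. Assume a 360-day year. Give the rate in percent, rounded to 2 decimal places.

T = 120/360 years.
CIP gives F = S · g_CAD/g_TRY, so g_CAD/g_TRY = 0.0377255/0.037884 = 0.9958162.
CAD growth factor: 1 + 0.0699×120/360 = 1.023300.
That pins the TRY growth at 1.0275993.
(1.0275993 − 1)/T = 0.082798, i.e. 8.28%.

8.28%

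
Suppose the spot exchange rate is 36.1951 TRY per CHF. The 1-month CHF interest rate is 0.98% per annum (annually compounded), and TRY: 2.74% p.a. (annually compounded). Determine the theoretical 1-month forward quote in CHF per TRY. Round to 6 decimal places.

T = 1/12 years.
Growth of 1 TRY over T: (1 + 0.0274)^(1/12) = 1.0022552.
CHF growth factor: (1 + 0.0098)^(1/12) = 1.000813.
So F = 36.1951 × 1.0022552 / 1.000813 = 36.24726 (TRY/CHF).
Quoted the other way: 1/36.24726 = 0.027588 CHF per TRY.

0.027588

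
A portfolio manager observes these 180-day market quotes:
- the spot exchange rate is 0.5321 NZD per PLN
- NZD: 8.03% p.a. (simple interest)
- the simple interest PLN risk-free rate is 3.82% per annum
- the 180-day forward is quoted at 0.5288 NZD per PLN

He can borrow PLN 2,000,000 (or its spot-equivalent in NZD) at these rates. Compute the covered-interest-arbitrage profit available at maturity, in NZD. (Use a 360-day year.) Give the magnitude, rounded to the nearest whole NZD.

NZD 29,127

T = 180/360 years.
Keep in PLN, deliver into the forward: 2,000,000·1.019100·0.5288 = NZD 1,077,800.16.
Swap to NZD now, deposit: 2,000,000·0.5321·1.040150 = NZD 1,106,927.63.
The quoted forward undervalues PLN, so borrow PLN, convert to NZD at spot, deposit the NZD at 8.03%, and buy PLN forward at 0.5288 to cover the loan.
Profit = 1,106,927.63 − 1,077,800.16 = NZD 29,127.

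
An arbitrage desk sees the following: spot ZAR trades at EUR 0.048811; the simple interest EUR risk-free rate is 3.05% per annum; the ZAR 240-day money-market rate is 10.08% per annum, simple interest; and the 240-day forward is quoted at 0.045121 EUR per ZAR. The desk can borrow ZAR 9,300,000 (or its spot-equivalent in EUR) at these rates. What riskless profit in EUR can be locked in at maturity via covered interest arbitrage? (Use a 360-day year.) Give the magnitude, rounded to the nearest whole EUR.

EUR 15,348

T = 240/360 years.
Keep in ZAR, deliver into the forward: 9,300,000·1.067200·0.045121 = EUR 447,824.12.
Swap to EUR now, deposit: 9,300,000·0.048811·1.02033333 = EUR 463,172.46.
The quoted forward undervalues ZAR, so borrow ZAR, convert to EUR at spot, deposit the EUR at 3.05%, and buy ZAR forward at 0.045121 to cover the loan.
Profit = 463,172.46 − 447,824.12 = EUR 15,348.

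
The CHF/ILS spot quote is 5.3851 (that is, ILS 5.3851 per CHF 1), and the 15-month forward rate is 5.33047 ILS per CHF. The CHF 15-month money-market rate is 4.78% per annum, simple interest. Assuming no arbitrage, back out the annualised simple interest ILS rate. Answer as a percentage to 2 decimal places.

T = 15/12 years.
By CIP, F/S equals the ILS-to-CHF growth ratio: 5.33047/5.3851 = 0.9898553.
CHF growth factor: 1 + 0.0478×15/12 = 1.059750.
Hence g_ILS = 1.0489992.
r = (1.0489992 − 1)/(15/12) = 0.039199 → 3.92%.

3.92%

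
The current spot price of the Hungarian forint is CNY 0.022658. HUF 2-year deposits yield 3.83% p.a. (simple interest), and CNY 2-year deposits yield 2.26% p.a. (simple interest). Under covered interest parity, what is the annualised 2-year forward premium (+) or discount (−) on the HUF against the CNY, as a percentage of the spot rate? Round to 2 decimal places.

-1.46%

T = 2 years.
F = S · g_CNY/g_HUF = 0.022658 × 1.045200/1.076600 = 0.021997159.
(F − S)/S ÷ T = (0.021997159 − 0.022658)/0.022658/2 = -0.014583 → -1.46%.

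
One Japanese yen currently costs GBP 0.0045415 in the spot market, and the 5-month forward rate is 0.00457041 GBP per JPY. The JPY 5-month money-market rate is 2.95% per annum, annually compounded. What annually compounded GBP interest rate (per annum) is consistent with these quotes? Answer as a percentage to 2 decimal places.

4.53%

T = 5/12 years.
By CIP, F/S equals the GBP-to-JPY growth ratio: 0.00457041/0.0045415 = 1.0063657.
JPY growth factor: (1 + 0.0295)^(5/12) = 1.0121875.
Hence g_GBP = 1.0186308.
Annualise: 1.0186308^(12/5) − 1 = 0.045299 = 4.53%.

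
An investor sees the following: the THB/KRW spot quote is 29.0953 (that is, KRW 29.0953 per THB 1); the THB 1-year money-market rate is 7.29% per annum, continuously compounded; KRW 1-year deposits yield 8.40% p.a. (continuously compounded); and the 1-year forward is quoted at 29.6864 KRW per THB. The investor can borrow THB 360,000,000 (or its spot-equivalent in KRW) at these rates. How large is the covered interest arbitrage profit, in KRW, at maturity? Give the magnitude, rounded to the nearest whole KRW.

KRW 103,134,514

T = 1 year.
Keep in THB, deliver into the forward: 360,000,000·1.075622969239·29.6864 = KRW 11,495,294,537.05.
Swap to KRW now, deposit: 360,000,000·29.0953·1.087628893809 = KRW 11,392,160,023.45.
The quoted forward overvalues THB, so borrow KRW, buy THB at spot, deposit the THB at 7.29%, and sell the proceeds forward at 29.6864.
Arbitrage profit = |11,495,294,537.05 − 11,392,160,023.45| = KRW 103,134,514.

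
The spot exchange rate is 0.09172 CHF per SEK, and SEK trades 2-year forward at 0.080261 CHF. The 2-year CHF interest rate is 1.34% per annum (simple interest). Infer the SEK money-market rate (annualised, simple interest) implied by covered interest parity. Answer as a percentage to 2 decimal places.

T = 2 years.
F/S = 0.080261/0.09172 = 0.8750654 = (growth of CHF) / (growth of SEK).
CHF growth factor: 1 + 0.0134×2 = 1.026800.
Hence g_SEK = 1.173398.
r = (1.173398 − 1)/2 = 0.086699 → 8.67%.

8.67%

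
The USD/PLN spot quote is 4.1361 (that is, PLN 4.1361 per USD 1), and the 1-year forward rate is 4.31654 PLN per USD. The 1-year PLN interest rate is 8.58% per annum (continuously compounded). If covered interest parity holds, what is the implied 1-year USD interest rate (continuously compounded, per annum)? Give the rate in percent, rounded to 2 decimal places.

T = 1 year.
F/S = 4.31654/4.1361 = 1.0436256 = (growth of PLN) / (growth of USD).
The PLN side grows by e^(0.0858×1) = 1.0895884.
That pins the USD growth at 1.0440415.
r = ln(1.0440415)/1 = 0.043099 → 4.31%.

4.31%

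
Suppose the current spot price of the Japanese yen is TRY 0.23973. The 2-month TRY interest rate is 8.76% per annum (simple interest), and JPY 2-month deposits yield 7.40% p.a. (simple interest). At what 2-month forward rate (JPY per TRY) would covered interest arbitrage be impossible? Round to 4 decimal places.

4.1620

T = 2/12 years.
TRY accumulates by 1 + 0.0876×2/12 = 1.014600.
Growth of 1 JPY over T: 1 + 0.0740×2/12 = 1.0123333.
So F = 0.23973 × 1.014600 / 1.0123333 = 0.2402668 (TRY/JPY).
Quoted the other way: 1/0.2402668 = 4.1620 JPY per TRY.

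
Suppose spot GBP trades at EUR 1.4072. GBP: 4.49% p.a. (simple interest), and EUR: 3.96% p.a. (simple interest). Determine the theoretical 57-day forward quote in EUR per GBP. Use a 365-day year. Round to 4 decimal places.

1.4060

T = 57/365 years.
EUR accumulates by 1 + 0.0396×57/365 = 1.0061841.
GBP accumulates by 1 + 0.0449×57/365 = 1.0070118.
So F = 1.4072 × 1.0061841 / 1.0070118 = 1.406043 (EUR/GBP).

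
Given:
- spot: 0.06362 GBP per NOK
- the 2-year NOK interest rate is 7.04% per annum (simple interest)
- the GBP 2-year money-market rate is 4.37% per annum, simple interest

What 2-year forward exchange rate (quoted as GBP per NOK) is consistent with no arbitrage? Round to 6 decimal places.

T = 2 years.
GBP growth factor: 1 + 0.0437×2 = 1.087400.
NOK accumulates by 1 + 0.0704×2 = 1.140800.
So F = 0.06362 × 1.087400 / 1.140800 = 0.06064200 (GBP/NOK).

0.060642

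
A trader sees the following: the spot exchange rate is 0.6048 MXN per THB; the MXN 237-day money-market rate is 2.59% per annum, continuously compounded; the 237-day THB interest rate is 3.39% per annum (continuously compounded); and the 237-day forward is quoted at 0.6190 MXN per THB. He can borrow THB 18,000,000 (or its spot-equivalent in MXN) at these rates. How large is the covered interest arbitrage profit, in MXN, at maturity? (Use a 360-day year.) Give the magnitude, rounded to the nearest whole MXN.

MXN 319,843

T = 237/360 years.
Invest the THB and cover forward: 18,000,000 × 1.0225683984 × 0.6190 = MXN 11,393,457.09.
Convert at spot and invest in MXN: 18,000,000 × 0.6048 × 1.0171970285 = MXN 11,073,613.73.
The quoted forward overvalues THB, so borrow MXN, buy THB at spot, deposit the THB at 3.39%, and sell the proceeds forward at 0.6190.
The gap between the two covered legs is MXN 319,843.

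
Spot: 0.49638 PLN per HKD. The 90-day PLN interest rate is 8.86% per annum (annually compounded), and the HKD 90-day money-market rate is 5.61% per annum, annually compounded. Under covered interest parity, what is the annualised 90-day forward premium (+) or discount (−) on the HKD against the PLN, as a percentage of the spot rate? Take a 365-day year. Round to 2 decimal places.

+3.04%

T = 90/365 years.
F = S · g_PLN/g_HKD = 0.49638 × 1.021153/1.0135498 = 0.50010362.
(F − S)/S ÷ T = (0.50010362 − 0.49638)/0.49638/(90/365) = 0.030423 → 3.04%.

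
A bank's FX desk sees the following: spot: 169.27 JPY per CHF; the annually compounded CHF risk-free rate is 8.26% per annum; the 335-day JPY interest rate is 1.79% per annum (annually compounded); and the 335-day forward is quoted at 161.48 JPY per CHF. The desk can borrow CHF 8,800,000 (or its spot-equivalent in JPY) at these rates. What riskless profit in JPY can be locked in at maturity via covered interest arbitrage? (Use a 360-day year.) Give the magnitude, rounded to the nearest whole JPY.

JPY 15,572,554

T = 335/360 years.
Keep in CHF, deliver into the forward: 8,800,000·1.07664966614·161.48 = JPY 1,529,945,015.18.
Swap to JPY now, deposit: 8,800,000·169.27·1.016646657147 = JPY 1,514,372,460.97.
The quoted forward overvalues CHF, so borrow JPY, buy CHF at spot, deposit the CHF at 8.26%, and sell the proceeds forward at 161.48.
The gap between the two covered legs is JPY 15,572,554.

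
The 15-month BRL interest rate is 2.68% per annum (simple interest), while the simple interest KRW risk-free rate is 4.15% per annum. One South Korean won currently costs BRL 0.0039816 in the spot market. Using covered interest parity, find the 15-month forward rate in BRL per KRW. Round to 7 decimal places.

0.0039120

T = 15/12 years.
BRL growth factor: 1 + 0.0268×15/12 = 1.033500.
KRW growth factor: 1 + 0.0415×15/12 = 1.051875.
So F = 0.0039816 × 1.033500 / 1.051875 = 0.003912046 (BRL/KRW).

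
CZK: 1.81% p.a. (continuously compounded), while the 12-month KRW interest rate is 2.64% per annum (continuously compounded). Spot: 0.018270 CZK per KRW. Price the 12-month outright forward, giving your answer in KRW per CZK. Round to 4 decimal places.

55.1907

T = 1 year.
CZK accumulates by e^(0.0181×1) = 1.0182648.
KRW growth factor: e^(0.0264×1) = 1.02675157.
CIP: F = S · (grow CZK)/(grow KRW) = 0.01827 × 1.0182648/1.02675157 = 0.018118987 CZK per KRW.
Quoted the other way: 1/0.018118987 = 55.1907 KRW per CZK.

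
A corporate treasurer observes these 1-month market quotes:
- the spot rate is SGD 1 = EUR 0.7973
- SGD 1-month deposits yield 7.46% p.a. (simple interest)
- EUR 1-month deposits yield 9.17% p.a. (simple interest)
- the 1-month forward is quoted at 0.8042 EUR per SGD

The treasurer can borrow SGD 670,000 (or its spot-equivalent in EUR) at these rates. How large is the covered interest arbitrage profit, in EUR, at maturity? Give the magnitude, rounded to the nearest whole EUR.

EUR 3,891

T = 1/12 years.
Invest the SGD and cover forward: 670,000 × 1.00621667 × 0.8042 = EUR 542,163.63.
Convert at spot and invest in EUR: 670,000 × 0.7973 × 1.00764167 = EUR 538,273.11.
The quoted forward overvalues SGD, so borrow EUR, buy SGD at spot, deposit the SGD at 7.46%, and sell the proceeds forward at 0.8042.
Arbitrage profit = |542,163.63 − 538,273.11| = EUR 3,891.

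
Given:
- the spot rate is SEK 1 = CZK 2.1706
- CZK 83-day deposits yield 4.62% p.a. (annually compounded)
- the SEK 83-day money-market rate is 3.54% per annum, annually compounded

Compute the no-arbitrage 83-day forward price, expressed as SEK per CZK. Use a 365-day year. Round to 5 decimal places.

T = 83/365 years.
CZK accumulates by (1 + 0.0462)^(83/365) = 1.0103232.
SEK accumulates by (1 + 0.0354)^(83/365) = 1.007942.
Forward (CZK per SEK) = 2.1706 × 1.0103232 / 1.007942 = 2.175728.
Quoted the other way: 1/2.175728 = 0.45962 SEK per CZK.

0.45962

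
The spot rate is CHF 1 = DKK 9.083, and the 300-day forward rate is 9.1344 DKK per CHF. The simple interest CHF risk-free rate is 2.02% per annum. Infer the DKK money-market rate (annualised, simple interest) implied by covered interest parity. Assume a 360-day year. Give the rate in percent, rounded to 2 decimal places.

T = 300/360 years.
By CIP, F/S equals the DKK-to-CHF growth ratio: 9.1344/9.083 = 1.0056589.
CHF growth factor: 1 + 0.0202×300/360 = 1.0168333.
Hence g_DKK = 1.0225875.
r = (1.0225875 − 1)/(300/360) = 0.027105 → 2.71%.

2.71%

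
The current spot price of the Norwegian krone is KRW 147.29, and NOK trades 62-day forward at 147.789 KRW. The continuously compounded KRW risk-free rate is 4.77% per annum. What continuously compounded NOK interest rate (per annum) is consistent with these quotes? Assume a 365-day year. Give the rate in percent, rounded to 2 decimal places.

T = 62/365 years.
CIP gives F = S · g_KRW/g_NOK, so g_KRW/g_NOK = 147.789/147.29 = 1.0033879.
The KRW side grows by e^(0.0477×62/365) = 1.0081354.
That pins the NOK growth at 1.0047315.
r = ln(1.0047315)/(62/365) = 0.027789 → 2.78%.

2.78%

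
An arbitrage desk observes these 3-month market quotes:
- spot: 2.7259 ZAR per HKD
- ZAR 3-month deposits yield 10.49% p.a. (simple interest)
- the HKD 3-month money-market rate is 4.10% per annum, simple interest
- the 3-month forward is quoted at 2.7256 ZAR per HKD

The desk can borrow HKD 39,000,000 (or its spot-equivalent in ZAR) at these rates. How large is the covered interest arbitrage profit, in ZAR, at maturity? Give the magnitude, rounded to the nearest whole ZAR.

T = 3/12 years.
Keep in HKD, deliver into the forward: 39,000,000·1.010250·2.7256 = ZAR 107,387,958.60.
Swap to ZAR now, deposit: 39,000,000·2.7259·1.026225 = ZAR 109,098,082.37.
The quoted forward undervalues HKD, so borrow HKD, convert to ZAR at spot, deposit the ZAR at 10.49%, and buy HKD forward at 2.7256 to cover the loan.
The gap between the two covered legs is ZAR 1,710,124.

ZAR 1,710,124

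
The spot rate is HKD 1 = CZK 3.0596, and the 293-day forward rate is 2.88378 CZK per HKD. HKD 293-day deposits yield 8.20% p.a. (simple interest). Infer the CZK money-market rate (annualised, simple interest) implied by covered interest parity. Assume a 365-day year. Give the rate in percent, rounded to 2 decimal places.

0.57%

T = 293/365 years.
CIP gives F = S · g_CZK/g_HKD, so g_CZK/g_HKD = 2.88378/3.0596 = 0.9425350.
The HKD side grows by 1 + 0.0820×293/365 = 1.0658247.
That pins the CZK growth at 1.0045771.
r = (1.0045771 − 1)/(293/365) = 0.005702 → 0.57%.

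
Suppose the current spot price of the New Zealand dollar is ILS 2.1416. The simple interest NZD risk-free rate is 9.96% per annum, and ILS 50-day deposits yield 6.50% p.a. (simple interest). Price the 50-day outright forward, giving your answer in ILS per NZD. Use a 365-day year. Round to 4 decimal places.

2.1316

T = 50/365 years.
ILS accumulates by 1 + 0.0650×50/365 = 1.0089041.
NZD growth factor: 1 + 0.0996×50/365 = 1.0136438.
CIP: F = S · (grow ILS)/(grow NZD) = 2.1416 × 1.0089041/1.0136438 = 2.131586 ILS per NZD.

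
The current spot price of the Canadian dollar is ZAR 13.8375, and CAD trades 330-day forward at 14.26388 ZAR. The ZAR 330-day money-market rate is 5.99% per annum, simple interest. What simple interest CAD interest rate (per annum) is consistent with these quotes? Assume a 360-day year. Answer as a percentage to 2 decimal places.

T = 330/360 years.
F/S = 14.26388/13.8375 = 1.0308134 = (growth of ZAR) / (growth of CAD).
The ZAR side grows by 1 + 0.0599×330/360 = 1.0549083.
Hence g_CAD = 1.0233746.
(1.0233746 − 1)/T = 0.025500, i.e. 2.55%.

2.55%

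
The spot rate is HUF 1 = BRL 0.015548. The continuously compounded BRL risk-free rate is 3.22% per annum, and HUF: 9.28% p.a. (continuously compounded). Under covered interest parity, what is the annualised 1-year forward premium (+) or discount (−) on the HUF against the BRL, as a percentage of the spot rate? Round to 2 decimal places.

T = 1 year.
No-arbitrage forward: 0.015548 × 1.032724 / 1.0972423 = 0.014633771 BRL/HUF.
Annualised premium = (F − S)/S × (1/T) = (0.014633771 − 0.015548)/0.015548 ÷ 1 = -5.88%.

-5.88%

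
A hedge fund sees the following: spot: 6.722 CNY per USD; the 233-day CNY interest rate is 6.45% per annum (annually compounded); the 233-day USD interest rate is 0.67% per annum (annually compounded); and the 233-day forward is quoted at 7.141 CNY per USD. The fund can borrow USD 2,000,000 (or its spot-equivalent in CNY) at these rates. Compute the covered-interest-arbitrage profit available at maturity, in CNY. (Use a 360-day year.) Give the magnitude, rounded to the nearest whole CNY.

T = 233/360 years.
Route A — deposit USD, sell forward: 2,000,000 × 1.0043312795 × 7.141 = CNY 14,343,859.33.
Route B — convert at spot, deposit CNY: 2,000,000 × 6.722 × 1.0412841988 = CNY 13,999,024.77.
The quoted forward overvalues USD, so borrow CNY, buy USD at spot, deposit the USD at 0.67%, and sell the proceeds forward at 7.141.
The gap between the two covered legs is CNY 344,835.

CNY 344,835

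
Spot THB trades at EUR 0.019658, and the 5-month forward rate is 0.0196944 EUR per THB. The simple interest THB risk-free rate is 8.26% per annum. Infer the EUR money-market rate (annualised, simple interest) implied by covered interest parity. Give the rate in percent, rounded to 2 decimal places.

T = 5/12 years.
By CIP, F/S equals the EUR-to-THB growth ratio: 0.0196944/0.019658 = 1.0018517.
The THB side grows by 1 + 0.0826×5/12 = 1.0344167.
So the EUR growth factor = 1.0363321.
r = (1.0363321 − 1)/(5/12) = 0.087197 → 8.72%.

8.72%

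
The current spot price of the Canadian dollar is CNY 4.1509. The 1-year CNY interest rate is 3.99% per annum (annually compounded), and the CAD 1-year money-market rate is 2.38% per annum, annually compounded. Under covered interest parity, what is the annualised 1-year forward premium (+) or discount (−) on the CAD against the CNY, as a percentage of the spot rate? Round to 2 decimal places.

T = 1 year.
F = S · g_CNY/g_CAD = 4.1509 × 1.039900/1.023800 = 4.2161759.
Annualised premium = (F − S)/S × (1/T) = (4.2161759 − 4.1509)/4.1509 ÷ 1 = 1.57%.

+1.57%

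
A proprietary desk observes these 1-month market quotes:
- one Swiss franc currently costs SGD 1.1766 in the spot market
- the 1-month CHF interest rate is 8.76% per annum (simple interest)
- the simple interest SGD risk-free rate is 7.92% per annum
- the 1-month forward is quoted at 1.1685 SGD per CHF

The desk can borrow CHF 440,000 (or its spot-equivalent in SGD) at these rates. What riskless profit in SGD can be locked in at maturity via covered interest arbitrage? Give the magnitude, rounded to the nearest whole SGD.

SGD 3,228

T = 1/12 years.
Route A — deposit CHF, sell forward: 440,000 × 1.007300 × 1.1685 = SGD 517,893.22.
Route B — convert at spot, deposit SGD: 440,000 × 1.1766 × 1.006600 = SGD 521,120.85.
The quoted forward undervalues CHF, so borrow CHF, convert to SGD at spot, deposit the SGD at 7.92%, and buy CHF forward at 1.1685 to cover the loan.
Profit = 521,120.85 − 517,893.22 = SGD 3,228.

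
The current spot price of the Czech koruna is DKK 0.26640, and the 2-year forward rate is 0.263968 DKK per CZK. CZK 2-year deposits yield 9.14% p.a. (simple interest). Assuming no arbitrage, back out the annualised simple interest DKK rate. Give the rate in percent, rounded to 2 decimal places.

8.60%

T = 2 years.
By CIP, F/S equals the DKK-to-CZK growth ratio: 0.263968/0.2664 = 0.9908709.
The CZK side grows by 1 + 0.0914×2 = 1.182800.
Hence g_DKK = 1.1720021.
r = (1.1720021 − 1)/2 = 0.086001 → 8.60%.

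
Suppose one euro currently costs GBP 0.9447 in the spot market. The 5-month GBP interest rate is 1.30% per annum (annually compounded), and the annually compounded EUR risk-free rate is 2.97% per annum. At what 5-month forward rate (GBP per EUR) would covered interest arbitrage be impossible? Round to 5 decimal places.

0.93829

T = 5/12 years.
Growth of 1 GBP over T: (1 + 0.0130)^(5/12) = 1.0053963.
EUR growth factor: (1 + 0.0297)^(5/12) = 1.0122695.
So F = 0.9447 × 1.0053963 / 1.0122695 = 0.9382856 (GBP/EUR).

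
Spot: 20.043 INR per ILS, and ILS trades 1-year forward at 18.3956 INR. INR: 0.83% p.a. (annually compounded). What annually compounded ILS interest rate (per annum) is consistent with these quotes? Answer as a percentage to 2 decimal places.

9.86%

T = 1 year.
By CIP, F/S equals the INR-to-ILS growth ratio: 18.3956/20.043 = 0.9178067.
INR growth factor: (1 + 0.0083)^1 = 1.008300.
So the ILS growth factor = 1.0985973.
Annualise: 1.0985973^(1/1) − 1 = 0.098597 = 9.86%.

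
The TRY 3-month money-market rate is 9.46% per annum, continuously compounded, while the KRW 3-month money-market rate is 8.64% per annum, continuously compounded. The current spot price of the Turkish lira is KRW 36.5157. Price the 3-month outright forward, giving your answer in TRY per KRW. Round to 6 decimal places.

0.027442

T = 3/12 years.
KRW accumulates by e^(0.0864×3/12) = 1.021835.
Growth of 1 TRY over T: e^(0.0946×3/12) = 1.0239319.
CIP: F = S · (grow KRW)/(grow TRY) = 36.5157 × 1.021835/1.0239319 = 36.44092 KRW per TRY.
Invert for TRY per KRW: 1 / 36.44092 = 0.027442.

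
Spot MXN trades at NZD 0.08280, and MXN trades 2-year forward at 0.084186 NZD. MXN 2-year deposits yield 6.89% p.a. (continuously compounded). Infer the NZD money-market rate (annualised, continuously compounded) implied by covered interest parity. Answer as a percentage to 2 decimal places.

T = 2 years.
By CIP, F/S equals the NZD-to-MXN growth ratio: 0.084186/0.0828 = 1.0167391.
The MXN side grows by e^(0.0689×2) = 1.147746.
So the NZD growth factor = 1.1669582.
r = ln(1.1669582)/2 = 0.077200 → 7.72%.

7.72%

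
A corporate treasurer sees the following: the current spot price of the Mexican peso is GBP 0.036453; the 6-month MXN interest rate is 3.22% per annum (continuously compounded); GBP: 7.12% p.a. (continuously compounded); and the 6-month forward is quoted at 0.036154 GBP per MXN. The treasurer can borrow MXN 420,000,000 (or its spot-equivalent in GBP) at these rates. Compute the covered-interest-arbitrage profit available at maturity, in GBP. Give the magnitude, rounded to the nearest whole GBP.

T = 6/12 years.
Route A — deposit MXN, sell forward: 420,000,000 × 1.0162303034 × 0.036154 = GBP 15,431,131.96.
Route B — convert at spot, deposit GBP: 420,000,000 × 0.036453 × 1.0362412671 = GBP 15,865,123.22.
The quoted forward undervalues MXN, so borrow MXN, convert to GBP at spot, deposit the GBP at 7.12%, and buy MXN forward at 0.036154 to cover the loan.
Profit = 15,865,123.22 − 15,431,131.96 = GBP 433,991.

GBP 433,991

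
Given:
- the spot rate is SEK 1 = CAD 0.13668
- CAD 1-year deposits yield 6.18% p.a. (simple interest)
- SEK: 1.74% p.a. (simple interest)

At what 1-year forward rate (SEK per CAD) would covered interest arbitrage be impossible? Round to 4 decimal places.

7.0104

T = 1 year.
CAD accumulates by 1 + 0.0618×1 = 1.061800.
SEK growth factor: 1 + 0.0174×1 = 1.017400.
Forward (CAD per SEK) = 0.13668 × 1.061800 / 1.017400 = 0.1426448.
Quoted the other way: 1/0.1426448 = 7.0104 SEK per CAD.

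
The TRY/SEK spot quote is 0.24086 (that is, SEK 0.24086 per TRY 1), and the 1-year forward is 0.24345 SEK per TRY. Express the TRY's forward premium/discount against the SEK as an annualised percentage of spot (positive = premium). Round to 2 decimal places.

+1.08%

T = 1 year.
(F − S)/S = (0.24345 − 0.24086)/0.24086 = 0.0107531.
Per annum: 0.0107531 / 1 = 0.010753 = 1.08%.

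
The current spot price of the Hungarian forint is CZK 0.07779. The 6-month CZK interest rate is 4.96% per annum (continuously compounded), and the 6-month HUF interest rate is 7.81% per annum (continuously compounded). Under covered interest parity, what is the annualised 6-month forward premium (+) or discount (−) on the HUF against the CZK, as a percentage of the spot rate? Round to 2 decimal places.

T = 6/12 years.
F = S · g_CZK/g_HUF = 0.07779 × 1.0251101/1.0398225 = 0.07668935.
Annualised premium = (F − S)/S × (1/T) = (0.07668935 − 0.07779)/0.07779 ÷ (6/12) = -2.83%.

-2.83%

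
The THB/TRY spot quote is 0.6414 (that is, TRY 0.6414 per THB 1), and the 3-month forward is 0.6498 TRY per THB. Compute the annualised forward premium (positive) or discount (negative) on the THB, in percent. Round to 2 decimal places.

T = 3/12 years.
THB trades forward at +1.30964% vs spot over the period.
×(1/T) gives 5.24% p.a.

+5.24%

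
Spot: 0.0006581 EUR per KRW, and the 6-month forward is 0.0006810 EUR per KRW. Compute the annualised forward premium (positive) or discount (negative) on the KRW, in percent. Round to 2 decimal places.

T = 6/12 years.
KRW trades forward at +3.47971% vs spot over the period.
Per annum: 0.0347971 / (6/12) = 0.069594 = 6.96%.

+6.96%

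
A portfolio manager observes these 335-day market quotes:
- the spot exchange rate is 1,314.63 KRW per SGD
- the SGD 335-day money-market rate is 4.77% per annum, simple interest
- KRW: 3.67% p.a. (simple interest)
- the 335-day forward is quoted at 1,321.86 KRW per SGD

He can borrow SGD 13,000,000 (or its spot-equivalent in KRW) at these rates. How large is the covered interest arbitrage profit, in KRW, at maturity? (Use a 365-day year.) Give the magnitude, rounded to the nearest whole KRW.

T = 335/365 years.
Keep in SGD, deliver into the forward: 13,000,000·1.043779452055·1321.86 = KRW 17,936,493,984.41.
Swap to KRW now, deposit: 13,000,000·1314.63·1.033683561644 = KRW 17,665,848,468.37.
The quoted forward overvalues SGD, so borrow KRW, buy SGD at spot, deposit the SGD at 4.77%, and sell the proceeds forward at 1,321.86.
Profit = 17,936,493,984.41 − 17,665,848,468.37 = KRW 270,645,516.

KRW 270,645,516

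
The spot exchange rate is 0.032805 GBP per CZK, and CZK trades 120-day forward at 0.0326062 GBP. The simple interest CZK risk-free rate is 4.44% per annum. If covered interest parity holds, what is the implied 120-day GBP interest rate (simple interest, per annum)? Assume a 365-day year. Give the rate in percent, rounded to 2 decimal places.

T = 120/365 years.
CIP gives F = S · g_GBP/g_CZK, so g_GBP/g_CZK = 0.0326062/0.032805 = 0.9939399.
CZK growth factor: 1 + 0.0444×120/365 = 1.0145973.
Hence g_GBP = 1.0084487.
r = (1.0084487 − 1)/(120/365) = 0.025698 → 2.57%.

2.57%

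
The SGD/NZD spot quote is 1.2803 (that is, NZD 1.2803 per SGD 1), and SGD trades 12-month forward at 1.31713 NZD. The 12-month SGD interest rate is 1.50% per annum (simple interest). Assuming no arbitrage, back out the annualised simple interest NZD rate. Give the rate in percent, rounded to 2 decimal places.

T = 1 year.
By CIP, F/S equals the NZD-to-SGD growth ratio: 1.31713/1.2803 = 1.0287667.
The SGD side grows by 1 + 0.0150×1 = 1.015000.
So the NZD growth factor = 1.0441982.
(1.0441982 − 1)/T = 0.044198, i.e. 4.42%.

4.42%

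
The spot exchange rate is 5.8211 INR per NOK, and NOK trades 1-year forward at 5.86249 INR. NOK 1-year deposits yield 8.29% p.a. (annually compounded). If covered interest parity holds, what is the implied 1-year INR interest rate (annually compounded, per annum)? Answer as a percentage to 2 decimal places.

T = 1 year.
CIP gives F = S · g_INR/g_NOK, so g_INR/g_NOK = 5.86249/5.8211 = 1.0071103.
NOK growth factor: (1 + 0.0829)^1 = 1.082900.
So the INR growth factor = 1.0905997.
r = 1.0905997^(1/1) − 1 = 0.090600 → 9.06%.

9.06%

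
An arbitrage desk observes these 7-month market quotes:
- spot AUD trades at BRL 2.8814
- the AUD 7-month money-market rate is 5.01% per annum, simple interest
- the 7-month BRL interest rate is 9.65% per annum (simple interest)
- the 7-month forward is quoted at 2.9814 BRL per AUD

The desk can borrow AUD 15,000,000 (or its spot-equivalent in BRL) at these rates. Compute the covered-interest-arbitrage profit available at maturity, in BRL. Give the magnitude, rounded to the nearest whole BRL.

T = 7/12 years.
Route A — deposit AUD, sell forward: 15,000,000 × 1.029225 × 2.9814 = BRL 46,027,971.23.
Route B — convert at spot, deposit BRL: 15,000,000 × 2.8814 × 1.0562916667 = BRL 45,653,982.13.
The quoted forward overvalues AUD, so borrow BRL, buy AUD at spot, deposit the AUD at 5.01%, and sell the proceeds forward at 2.9814.
Arbitrage profit = |46,027,971.23 − 45,653,982.13| = BRL 373,989.

BRL 373,989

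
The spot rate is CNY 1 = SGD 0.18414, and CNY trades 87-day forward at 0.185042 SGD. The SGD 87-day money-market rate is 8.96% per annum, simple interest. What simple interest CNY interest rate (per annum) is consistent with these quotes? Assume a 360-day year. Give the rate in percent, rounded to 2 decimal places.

T = 87/360 years.
By CIP, F/S equals the SGD-to-CNY growth ratio: 0.185042/0.18414 = 1.0048984.
SGD growth factor: 1 + 0.0896×87/360 = 1.0216533.
So the CNY growth factor = 1.0166732.
r = (1.0166732 − 1)/(87/360) = 0.068993 → 6.90%.

6.90%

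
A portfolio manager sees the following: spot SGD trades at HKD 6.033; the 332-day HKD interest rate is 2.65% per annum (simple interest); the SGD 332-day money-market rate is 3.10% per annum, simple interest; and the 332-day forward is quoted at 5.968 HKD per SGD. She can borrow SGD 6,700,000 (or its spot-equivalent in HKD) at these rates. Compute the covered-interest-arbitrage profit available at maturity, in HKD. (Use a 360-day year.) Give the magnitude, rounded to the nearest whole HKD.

HKD 280,203

T = 332/360 years.
Invest the SGD and cover forward: 6,700,000 × 1.0285888889 × 5.968 = HKD 41,128,743.88.
Convert at spot and invest in HKD: 6,700,000 × 6.033 × 1.0244388889 = HKD 41,408,946.77.
The quoted forward undervalues SGD, so borrow SGD, convert to HKD at spot, deposit the HKD at 2.65%, and buy SGD forward at 5.968 to cover the loan.
Profit = 41,408,946.77 − 41,128,743.88 = HKD 280,203.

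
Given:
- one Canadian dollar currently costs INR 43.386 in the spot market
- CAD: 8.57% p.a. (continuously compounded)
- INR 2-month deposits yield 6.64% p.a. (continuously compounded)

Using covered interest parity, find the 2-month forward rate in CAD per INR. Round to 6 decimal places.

0.023123

T = 2/12 years.
INR accumulates by e^(0.0664×2/12) = 1.0111281.
CAD accumulates by e^(0.0857×2/12) = 1.0143858.
So F = 43.386 × 1.0111281 / 1.0143858 = 43.24667 (INR/CAD).
Invert for CAD per INR: 1 / 43.24667 = 0.023123.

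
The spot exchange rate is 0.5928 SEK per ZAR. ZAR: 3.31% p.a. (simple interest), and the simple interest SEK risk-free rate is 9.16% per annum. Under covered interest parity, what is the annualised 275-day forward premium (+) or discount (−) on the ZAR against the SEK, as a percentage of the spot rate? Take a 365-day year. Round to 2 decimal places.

+5.71%

T = 275/365 years.
No-arbitrage forward: 0.5928 × 1.0690137 / 1.0249384 = 0.6182921 SEK/ZAR.
Annualised premium = (F − S)/S × (1/T) = (0.6182921 − 0.5928)/0.5928 ÷ (275/365) = 5.71%.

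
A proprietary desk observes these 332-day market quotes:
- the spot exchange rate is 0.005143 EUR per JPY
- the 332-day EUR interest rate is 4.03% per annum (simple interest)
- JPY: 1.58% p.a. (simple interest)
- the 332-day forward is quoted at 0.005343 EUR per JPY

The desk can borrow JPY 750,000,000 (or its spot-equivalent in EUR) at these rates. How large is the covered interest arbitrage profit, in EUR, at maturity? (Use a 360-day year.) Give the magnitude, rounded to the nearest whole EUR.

T = 332/360 years.
Keep in JPY, deliver into the forward: 750,000,000·1.014571111·0.005343 = EUR 4,065,640.08.
Swap to EUR now, deposit: 750,000,000·0.005143·1.037165556 = EUR 4,000,606.84.
The quoted forward overvalues JPY, so borrow EUR, buy JPY at spot, deposit the JPY at 1.58%, and sell the proceeds forward at 0.005343.
The gap between the two covered legs is EUR 65,033.

EUR 65,033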